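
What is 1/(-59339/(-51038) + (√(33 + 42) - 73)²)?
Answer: 14079786251258/71939117104330681 + 1901560534120*√3/71939117104330681 ≈ 0.00024150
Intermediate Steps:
1/(-59339/(-51038) + (√(33 + 42) - 73)²) = 1/(-59339*(-1/51038) + (√75 - 73)²) = 1/(59339/51038 + (5*√3 - 73)²) = 1/(59339/51038 + (-73 + 5*√3)²)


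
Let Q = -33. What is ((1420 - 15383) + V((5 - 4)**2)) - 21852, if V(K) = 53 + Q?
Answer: -35795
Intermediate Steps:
V(K) = 20 (V(K) = 53 - 33 = 20)
((1420 - 15383) + V((5 - 4)**2)) - 21852 = ((1420 - 15383) + 20) - 21852 = (-13963 + 20) - 21852 = -13943 - 21852 = -35795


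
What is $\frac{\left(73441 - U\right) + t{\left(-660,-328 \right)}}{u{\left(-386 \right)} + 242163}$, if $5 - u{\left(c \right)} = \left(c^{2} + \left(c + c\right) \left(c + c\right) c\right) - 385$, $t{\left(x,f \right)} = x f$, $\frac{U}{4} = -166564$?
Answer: $\frac{956177}{230143381} \approx 0.0041547$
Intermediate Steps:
$U = -666256$ ($U = 4 \left(-166564\right) = -666256$)
$t{\left(x,f \right)} = f x$
$u{\left(c \right)} = 390 - c^{2} - 4 c^{3}$ ($u{\left(c \right)} = 5 - \left(\left(c^{2} + \left(c + c\right) \left(c + c\right) c\right) - 385\right) = 5 - \left(\left(c^{2} + 2 c 2 c c\right) - 385\right) = 5 - \left(\left(c^{2} + 4 c^{2} c\right) - 385\right) = 5 - \left(\left(c^{2} + 4 c^{3}\right) - 385\right) = 5 - \left(-385 + c^{2} + 4 c^{3}\right) = 390 - c^{2} - 4 c^{3}$)
$\frac{\left(73441 - U\right) + t{\left(-660,-328 \right)}}{u{\left(-386 \right)} + 242163} = \frac{\left(73441 - -666256\right) - -216480}{\left(390 - \left(-386\right)^{2} - 4 \left(-386\right)^{3}\right) + 242163} = \frac{\left(73441 + 666256\right) + 216480}{\left(390 - 148996 - -230049824\right) + 242163} = \frac{739697 + 216480}{\left(390 - 148996 + 230049824\right) + 242163} = \frac{956177}{229901218 + 242163} = \frac{956177}{230143381}$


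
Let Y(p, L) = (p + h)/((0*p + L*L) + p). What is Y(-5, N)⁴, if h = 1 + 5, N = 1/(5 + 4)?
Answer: 43046721/26639462656 ≈ 0.0016159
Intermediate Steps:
N = ⅑ (N = 1/9 = ⅑ ≈ 0.11111)
h = 6
Y(p, L) = (6 + p)/(p + L²) (Y(p, L) = (p + 6)/((0*p + L*L) + p) = (6 + p)/((0 + L²) + p) = (6 + p)/(L² + p) = (6 + p)/(p + L²))
Y(-5, N)⁴ = ((6 - 5)/(-5 + (⅑)²))⁴ = (1/(-5 + 1/81))⁴ = (1/(-404/81))⁴ = (-81/404*1)⁴ = (-81/404)⁴ = 43046721/26639462656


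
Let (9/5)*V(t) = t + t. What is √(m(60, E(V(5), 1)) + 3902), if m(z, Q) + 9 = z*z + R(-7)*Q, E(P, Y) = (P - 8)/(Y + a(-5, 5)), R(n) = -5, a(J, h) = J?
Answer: √269638/6 ≈ 86.544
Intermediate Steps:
V(t) = 10*t/9 (V(t) = 5*(t + t)/9 = 5*(2*t)/9 = 10*t/9)
E(P, Y) = (-8 + P)/(-5 + Y) (E(P, Y) = (P - 8)/(Y - 5) = (-8 + P)/(-5 + Y))
m(z, Q) = -9 + z² - 5*Q (m(z, Q) = -9 + (z*z - 5*Q) = -9 + (z² - 5*Q) = -9 + z² - 5*Q)
√(m(60, E(V(5), 1)) + 3902) = √((-9 + 60² - 5*(-8 + (10/9)*5)/(-5 + 1)) + 3902) = √((-9 + 3600 - 5*(-8 + 50/9)/(-4)) + 3902) = √((-9 + 3600 - (-5)*(-22)/(4*9)) + 3902) = √((-9 + 3600 - 5*11/18) + 3902) = √((-9 + 3600 - 55/18) + 3902) = √(64583/18 + 3902) = √(134819/18) = √269638/6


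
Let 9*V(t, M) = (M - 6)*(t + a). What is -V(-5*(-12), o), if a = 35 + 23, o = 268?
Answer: -30916/9 ≈ -3435.1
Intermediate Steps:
a = 58
V(t, M) = (-6 + M)*(58 + t)/9 (V(t, M) = ((M - 6)*(t + 58))/9 = ((-6 + M)*(58 + t))/9 = (-6 + M)*(58 + t)/9)
-V(-5*(-12), o) = -(-116/3 - (-10)*(-12)/3 + (58/9)*268 + (⅑)*268*(-5*(-12))) = -(-116/3 - ⅔*60 + 15544/9 + (⅑)*268*60) = -(-116/3 - 40 + 15544/9 + 5360/3) = -1*30916/9 = -30916/9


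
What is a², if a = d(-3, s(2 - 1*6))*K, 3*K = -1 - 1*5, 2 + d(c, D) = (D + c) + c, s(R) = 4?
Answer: 64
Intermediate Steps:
d(c, D) = -2 + D + 2*c (d(c, D) = -2 + ((D + c) + c) = -2 + (D + 2*c) = -2 + D + 2*c)
K = -2 (K = (-1 - 1*5)/3 = (-1 - 5)/3 = (⅓)*(-6) = -2)
a = 8 (a = (-2 + 4 + 2*(-3))*(-2) = (-2 + 4 - 6)*(-2) = -4*(-2) = 8)
a² = 8² = 64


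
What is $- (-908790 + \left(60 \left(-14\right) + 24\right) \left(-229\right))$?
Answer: $721926$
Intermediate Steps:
$- (-908790 + \left(60 \left(-14\right) + 24\right) \left(-229\right)) = - (-908790 + \left(-840 + 24\right) \left(-229\right)) = - (-908790 - -186864) = - (-908790 + 186864) = \left(-1\right) \left(-721926\right) = 721926$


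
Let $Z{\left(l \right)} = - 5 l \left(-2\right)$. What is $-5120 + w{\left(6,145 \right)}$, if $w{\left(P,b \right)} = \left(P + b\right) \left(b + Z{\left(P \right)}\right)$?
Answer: $25835$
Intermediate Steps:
$Z{\left(l \right)} = 10 l$
$w{\left(P,b \right)} = \left(P + b\right) \left(b + 10 P\right)$
$-5120 + w{\left(6,145 \right)} = -5120 + \left(145^{2} + 10 \cdot 6^{2} + 11 \cdot 6 \cdot 145\right) = -5120 + \left(21025 + 10 \cdot 36 + 9570\right) = -5120 + \left(21025 + 360 + 9570\right) = -5120 + 30955 = 25835$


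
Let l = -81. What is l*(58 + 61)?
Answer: -9639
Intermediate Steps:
l*(58 + 61) = -81*(58 + 61) = -81*119 = -9639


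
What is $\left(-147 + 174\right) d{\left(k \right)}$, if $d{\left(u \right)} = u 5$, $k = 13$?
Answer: $1755$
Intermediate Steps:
$d{\left(u \right)} = 5 u$
$\left(-147 + 174\right) d{\left(k \right)} = \left(-147 + 174\right) 5 \cdot 13 = 27 \cdot 65 = 1755$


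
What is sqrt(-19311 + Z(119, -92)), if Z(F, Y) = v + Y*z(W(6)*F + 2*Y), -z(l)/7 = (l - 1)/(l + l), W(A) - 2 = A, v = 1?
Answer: I*sqrt(43749318)/48 ≈ 137.8*I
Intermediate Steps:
W(A) = 2 + A
z(l) = -7*(-1 + l)/(2*l) (z(l) = -7*(l - 1)/(l + l) = -7*(-1 + l)/(2*l))
Z(F, Y) = 1 + 7*Y*(1 - 8*F - 2*Y)/(2*(2*Y + 8*F)) (Z(F, Y) = 1 + Y*(7*(1 - ((2 + 6)*F + 2*Y))/(2*((2 + 6)*F + 2*Y))) = 1 + Y*(7*(1 - (8*F + 2*Y))/(2*(8*F + 2*Y))) = 1 + Y*(7*(1 - (2*Y + 8*F))/(2*(2*Y + 8*F))) = 1 + Y*(7*(1 + (-8*F - 2*Y))/(2*(2*Y + 8*F))) = 1 + Y*(7*(1 - 8*F - 2*Y)/(2*(2*Y + 8*F))) = 1 + 7*Y*(1 - 8*F - 2*Y)/(2*(2*Y + 8*F)))
sqrt(-19311 + Z(119, -92)) = sqrt(-19311 + (-14*(-92)**2 + 11*(-92) + 16*119 - 56*119*(-92))/(4*(-92 + 4*119))) = sqrt(-19311 + (-14*8464 - 1012 + 1904 + 613088)/(4*(-92 + 476))) = sqrt(-19311 + (1/4)*(-118496 - 1012 + 1904 + 613088)/384) = sqrt(-19311 + (1/4)*(1/384)*495484) = sqrt(-19311 + 123871/384) = sqrt(-7291553/384) = I*sqrt(43749318)/48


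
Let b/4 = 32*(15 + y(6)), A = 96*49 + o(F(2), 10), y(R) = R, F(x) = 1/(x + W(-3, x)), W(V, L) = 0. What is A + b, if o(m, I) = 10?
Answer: 7402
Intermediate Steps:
F(x) = 1/x (F(x) = 1/(x + 0) = 1/x)
A = 4714 (A = 96*49 + 10 = 4704 + 10 = 4714)
b = 2688 (b = 4*(32*(15 + 6)) = 4*(32*21) = 4*672 = 2688)
A + b = 4714 + 2688 = 7402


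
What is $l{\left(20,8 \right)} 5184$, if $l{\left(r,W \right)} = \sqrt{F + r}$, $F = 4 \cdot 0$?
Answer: $10368 \sqrt{5} \approx 23184.0$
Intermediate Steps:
$F = 0$
$l{\left(r,W \right)} = \sqrt{r}$ ($l{\left(r,W \right)} = \sqrt{0 + r} = \sqrt{r}$)
$l{\left(20,8 \right)} 5184 = \sqrt{20} \cdot 5184 = 2 \sqrt{5} \cdot 5184 = 10368 \sqrt{5}$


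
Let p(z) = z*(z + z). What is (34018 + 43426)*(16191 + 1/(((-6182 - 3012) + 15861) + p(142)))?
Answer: 58926833386424/46995 ≈ 1.2539e+9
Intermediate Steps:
p(z) = 2*z² (p(z) = z*(2*z) = 2*z²)
(34018 + 43426)*(16191 + 1/(((-6182 - 3012) + 15861) + p(142))) = (34018 + 43426)*(16191 + 1/(((-6182 - 3012) + 15861) + 2*142²)) = 77444*(16191 + 1/((-9194 + 15861) + 2*20164)) = 77444*(16191 + 1/(6667 + 40328)) = 77444*(16191 + 1/46995) = 77444*(760896046/46995) = 58926833386424/46995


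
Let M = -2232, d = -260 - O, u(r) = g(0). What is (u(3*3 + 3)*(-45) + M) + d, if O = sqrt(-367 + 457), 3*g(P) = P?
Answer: -2492 - 3*sqrt(10) ≈ -2501.5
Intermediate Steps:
g(P) = P/3
u(r) = 0 (u(r) = (1/3)*0 = 0)
O = 3*sqrt(10) (O = sqrt(90) = 3*sqrt(10) ≈ 9.4868)
d = -260 - 3*sqrt(10) ≈ -269.49
(u(3*3 + 3)*(-45) + M) + d = (0*(-45) - 2232) + (-260 - 3*sqrt(10)) = (0 - 2232) + (-260 - 3*sqrt(10)) = -2232 + (-260 - 3*sqrt(10)) = -2492 - 3*sqrt(10)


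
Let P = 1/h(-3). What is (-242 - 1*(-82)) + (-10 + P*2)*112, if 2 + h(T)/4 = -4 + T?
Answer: -11576/9 ≈ -1286.2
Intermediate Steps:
h(T) = -24 + 4*T (h(T) = -8 + 4*(-4 + T) = -8 + (-16 + 4*T) = -24 + 4*T)
P = -1/36 (P = 1/(-24 + 4*(-3)) = 1/(-24 - 12) = 1/(-36) = -1/36 ≈ -0.027778)
(-242 - 1*(-82)) + (-10 + P*2)*112 = (-242 - 1*(-82)) + (-10 - 1/36*2)*112 = (-242 + 82) + (-10 - 1/18)*112 = -160 - 181/18*112 = -160 - 10136/9 = -11576/9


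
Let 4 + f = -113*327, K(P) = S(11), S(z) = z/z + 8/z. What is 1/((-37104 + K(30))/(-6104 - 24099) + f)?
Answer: -332233/12277262390 ≈ -2.7061e-5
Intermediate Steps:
S(z) = 1 + 8/z
K(P) = 19/11 (K(P) = (8 + 11)/11 = (1/11)*19 = 19/11)
f = -36955 (f = -4 - 113*327 = -4 - 36951 = -36955)
1/((-37104 + K(30))/(-6104 - 24099) + f) = 1/((-37104 + 19/11)/(-6104 - 24099) - 36955) = 1/(-408125/11/(-30203) - 36955) = 1/(-408125/11*(-1/30203) - 36955) = 1/(408125/332233 - 36955) = 1/(-12277262390/332233) = -332233/12277262390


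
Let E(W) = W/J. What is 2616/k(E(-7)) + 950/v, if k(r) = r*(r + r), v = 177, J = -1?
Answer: 278066/8673 ≈ 32.061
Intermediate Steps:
E(W) = -W (E(W) = W/(-1) = W*(-1) = -W)
k(r) = 2*r**2 (k(r) = r*(2*r) = 2*r**2)
2616/k(E(-7)) + 950/v = 2616/((2*(-1*(-7))**2)) + 950/177 = 2616/((2*7**2)) + 950*(1/177) = 2616/((2*49)) + 950/177 = 2616/98 + 950/177 = 2616*(1/98) + 950/177 = 1308/49 + 950/177 = 278066/8673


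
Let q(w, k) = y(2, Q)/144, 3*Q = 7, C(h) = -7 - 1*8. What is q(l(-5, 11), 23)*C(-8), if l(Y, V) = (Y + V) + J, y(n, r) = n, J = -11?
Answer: -5/24 ≈ -0.20833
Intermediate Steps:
C(h) = -15 (C(h) = -7 - 8 = -15)
Q = 7/3 (Q = (⅓)*7 = 7/3 ≈ 2.3333)
l(Y, V) = -11 + V + Y (l(Y, V) = (Y + V) - 11 = (V + Y) - 11 = -11 + V + Y)
q(w, k) = 1/72 (q(w, k) = 2/144 = 2*(1/144) = 1/72)
q(l(-5, 11), 23)*C(-8) = (1/72)*(-15) = -5/24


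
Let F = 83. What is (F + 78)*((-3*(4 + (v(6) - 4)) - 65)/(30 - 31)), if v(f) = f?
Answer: 13363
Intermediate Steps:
(F + 78)*((-3*(4 + (v(6) - 4)) - 65)/(30 - 31)) = (83 + 78)*((-3*(4 + (6 - 4)) - 65)/(30 - 31)) = 161*((-3*(4 + 2) - 65)/(-1)) = 161*((-3*6 - 65)*(-1)) = 161*((-18 - 65)*(-1)) = 161*(-83*(-1)) = 161*83 = 13363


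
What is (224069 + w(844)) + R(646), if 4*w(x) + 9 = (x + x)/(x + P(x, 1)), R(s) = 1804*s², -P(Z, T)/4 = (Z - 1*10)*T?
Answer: 1876630829407/2492 ≈ 7.5306e+8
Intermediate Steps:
P(Z, T) = -4*T*(-10 + Z) (P(Z, T) = -4*(Z - 1*10)*T = -4*(Z - 10)*T = -4*(-10 + Z)*T = -4*T*(-10 + Z))
w(x) = -9/4 + x/(2*(40 - 3*x)) (w(x) = -9/4 + ((x + x)/(x + 4*1*(10 - x)))/4 = -9/4 + ((2*x)/(x + (40 - 4*x)))/4 = -9/4 + ((2*x)/(40 - 3*x))/4 = -9/4 + (2*x/(40 - 3*x))/4 = -9/4 + x/(2*(40 - 3*x)))
(224069 + w(844)) + R(646) = (224069 + (-360 + 29*844)/(4*(40 - 3*844))) + 1804*646² = (224069 + (-360 + 24476)/(4*(40 - 2532))) + 1804*417316 = (224069 + (¼)*24116/(-2492)) + 752838064 = (224069 + (¼)*(-1/2492)*24116) + 752838064 = (224069 - 6029/2492) + 752838064 = 558373919/2492 + 752838064 = 1876630829407/2492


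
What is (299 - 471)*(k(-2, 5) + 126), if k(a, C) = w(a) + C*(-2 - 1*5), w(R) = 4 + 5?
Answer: -17200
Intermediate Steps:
w(R) = 9
k(a, C) = 9 - 7*C (k(a, C) = 9 + C*(-2 - 1*5) = 9 + C*(-2 - 5) = 9 + C*(-7) = 9 - 7*C)
(299 - 471)*(k(-2, 5) + 126) = (299 - 471)*((9 - 7*5) + 126) = -172*((9 - 35) + 126) = -172*(-26 + 126) = -172*100 = -17200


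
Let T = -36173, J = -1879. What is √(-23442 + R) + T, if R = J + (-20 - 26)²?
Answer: -36173 + I*√23205 ≈ -36173.0 + 152.33*I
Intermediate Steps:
R = 237 (R = -1879 + (-20 - 26)² = -1879 + (-46)² = -1879 + 2116 = 237)
√(-23442 + R) + T = √(-23442 + 237) - 36173 = √(-23205) - 36173 = I*√23205 - 36173 = -36173 + I*√23205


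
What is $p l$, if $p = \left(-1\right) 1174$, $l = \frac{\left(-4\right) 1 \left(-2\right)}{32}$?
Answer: $- \frac{587}{2} \approx -293.5$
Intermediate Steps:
$l = \frac{1}{4}$ ($l = \left(-4\right) \left(-2\right) \frac{1}{32} = 8 \cdot \frac{1}{32} = \frac{1}{4} \approx 0.25$)
$p = -1174$
$p l = \left(-1174\right) \frac{1}{4} = - \frac{587}{2}$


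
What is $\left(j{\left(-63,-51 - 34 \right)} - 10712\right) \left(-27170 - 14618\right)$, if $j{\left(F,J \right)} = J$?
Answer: $451185036$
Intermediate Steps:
$\left(j{\left(-63,-51 - 34 \right)} - 10712\right) \left(-27170 - 14618\right) = \left(\left(-51 - 34\right) - 10712\right) \left(-27170 - 14618\right) = \left(-85 - 10712\right) \left(-41788\right) = \left(-10797\right) \left(-41788\right) = 451185036$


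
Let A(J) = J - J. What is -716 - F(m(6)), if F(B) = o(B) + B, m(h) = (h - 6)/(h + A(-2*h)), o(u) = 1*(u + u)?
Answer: -716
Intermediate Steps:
o(u) = 2*u (o(u) = 1*(2*u) = 2*u)
A(J) = 0
m(h) = (-6 + h)/h (m(h) = (h - 6)/(h + 0) = (-6 + h)/h)
F(B) = 3*B (F(B) = 2*B + B = 3*B)
-716 - F(m(6)) = -716 - 3*(-6 + 6)/6 = -716 - 3*(⅙)*0 = -716 - 3*0 = -716 - 1*0 = -716 + 0 = -716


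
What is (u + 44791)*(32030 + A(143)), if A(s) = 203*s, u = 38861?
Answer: 5107707468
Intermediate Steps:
(u + 44791)*(32030 + A(143)) = (38861 + 44791)*(32030 + 203*143) = 83652*(32030 + 29029) = 83652*61059 = 5107707468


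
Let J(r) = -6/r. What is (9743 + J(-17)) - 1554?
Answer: 139219/17 ≈ 8189.4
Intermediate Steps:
(9743 + J(-17)) - 1554 = (9743 - 6/(-17)) - 1554 = (9743 - 6*(-1/17)) - 1554 = (9743 + 6/17) - 1554 = 165637/17 - 1554 = 139219/17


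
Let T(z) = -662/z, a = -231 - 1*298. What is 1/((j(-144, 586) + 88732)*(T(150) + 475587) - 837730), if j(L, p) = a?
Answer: 25/1048674329044 ≈ 2.3840e-11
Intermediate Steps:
a = -529 (a = -231 - 298 = -529)
j(L, p) = -529
1/((j(-144, 586) + 88732)*(T(150) + 475587) - 837730) = 1/((-529 + 88732)*(-662/150 + 475587) - 837730) = 1/(88203*(-662*1/150 + 475587) - 837730) = 1/(88203*(-331/75 + 475587) - 837730) = 1/(88203*(35668694/75) - 837730) = 1/(1048695272294/25 - 837730) = 1/(1048674329044/25) = 25/1048674329044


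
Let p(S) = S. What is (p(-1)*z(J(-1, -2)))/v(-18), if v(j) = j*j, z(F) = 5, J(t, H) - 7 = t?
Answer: -5/324 ≈ -0.015432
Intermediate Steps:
J(t, H) = 7 + t
v(j) = j²
(p(-1)*z(J(-1, -2)))/v(-18) = (-1*5)/((-18)²) = -5/324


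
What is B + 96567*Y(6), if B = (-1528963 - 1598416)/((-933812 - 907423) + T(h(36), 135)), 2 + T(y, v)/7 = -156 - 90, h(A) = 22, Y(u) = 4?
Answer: 711883849607/1842971 ≈ 3.8627e+5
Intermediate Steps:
T(y, v) = -1736 (T(y, v) = -14 + 7*(-156 - 90) = -14 + 7*(-246) = -14 - 1722 = -1736)
B = 3127379/1842971 (B = (-1528963 - 1598416)/((-933812 - 907423) - 1736) = -3127379/(-1841235 - 1736) = -3127379/(-1842971) = -3127379*(-1/1842971) = 3127379/1842971 ≈ 1.6969)
B + 96567*Y(6) = 3127379/1842971 + 96567*4 = 3127379/1842971 + 386268 = 711883849607/1842971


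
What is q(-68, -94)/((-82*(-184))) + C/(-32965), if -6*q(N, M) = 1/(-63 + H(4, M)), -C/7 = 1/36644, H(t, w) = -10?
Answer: 313557317/1995729831766560 ≈ 1.5711e-7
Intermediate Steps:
C = -7/36644 ≈ -0.00019103
q(N, M) = 1/438 (q(N, M) = -1/(6*(-63 - 10)) = -1/6/(-73) = -1/6*(-1/73) = 1/438)
q(-68, -94)/((-82*(-184))) + C/(-32965) = 1/(438*((-82*(-184)))) - 7/36644/(-32965) = (1/438)/15088 - 7/36644*(-1/32965) = (1/438)*(1/15088) + 7/1207969460 = 1/6608544 + 7/1207969460 = 313557317/1995729831766560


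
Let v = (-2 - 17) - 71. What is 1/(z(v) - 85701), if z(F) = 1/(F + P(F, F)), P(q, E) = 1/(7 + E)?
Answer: -7471/640272254 ≈ -1.1668e-5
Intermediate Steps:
v = -90 (v = -19 - 71 = -90)
z(F) = 1/(F + 1/(7 + F))
1/(z(v) - 85701) = 1/((7 - 90)/(1 - 90*(7 - 90)) - 85701) = 1/(-83/(1 - 90*(-83)) - 85701) = 1/(-83/(1 + 7470) - 85701) = 1/(-83/7471 - 85701) = 1/(-640272254/7471) = -7471/640272254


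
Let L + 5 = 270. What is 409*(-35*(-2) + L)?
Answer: 137015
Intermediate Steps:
L = 265 (L = -5 + 270 = 265)
409*(-35*(-2) + L) = 409*(-35*(-2) + 265) = 409*(70 + 265) = 409*335 = 137015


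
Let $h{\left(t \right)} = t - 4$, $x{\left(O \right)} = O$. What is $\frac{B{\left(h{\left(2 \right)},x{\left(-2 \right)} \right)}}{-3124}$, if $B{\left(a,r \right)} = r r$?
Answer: $- \frac{1}{781} \approx -0.0012804$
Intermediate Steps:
$h{\left(t \right)} = -4 + t$
$B{\left(a,r \right)} = r^{2}$
$\frac{B{\left(h{\left(2 \right)},x{\left(-2 \right)} \right)}}{-3124} = \frac{\left(-2\right)^{2}}{-3124} = 4 \left(- \frac{1}{3124}\right) = - \frac{1}{781}$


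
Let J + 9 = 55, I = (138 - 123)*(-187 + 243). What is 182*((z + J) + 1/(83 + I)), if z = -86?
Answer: -516866/71 ≈ -7279.8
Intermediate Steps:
I = 840 (I = 15*56 = 840)
J = 46 (J = -9 + 55 = 46)
182*((z + J) + 1/(83 + I)) = 182*((-86 + 46) + 1/(83 + 840)) = 182*(-40 + 1/923) = 182*(-36919/923) = -516866/71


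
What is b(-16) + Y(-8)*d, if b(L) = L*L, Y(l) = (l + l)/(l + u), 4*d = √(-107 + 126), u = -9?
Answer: 256 + 4*√19/17 ≈ 257.03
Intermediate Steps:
d = √19/4 (d = √(-107 + 126)/4 = √19/4 ≈ 1.0897)
Y(l) = 2*l/(-9 + l) (Y(l) = (l + l)/(l - 9) = (2*l)/(-9 + l) = 2*l/(-9 + l))
b(L) = L²
b(-16) + Y(-8)*d = (-16)² + (2*(-8)/(-9 - 8))*(√19/4) = 256 + (2*(-8)/(-17))*(√19/4) = 256 + (2*(-8)*(-1/17))*(√19/4) = 256 + 16*(√19/4)/17 = 256 + 4*√19/17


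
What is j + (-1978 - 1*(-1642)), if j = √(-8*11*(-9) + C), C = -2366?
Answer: -336 + I*√1574 ≈ -336.0 + 39.674*I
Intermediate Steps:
j = I*√1574 (j = √(-8*11*(-9) - 2366) = √(-88*(-9) - 2366) = √(792 - 2366) = √(-1574) = I*√1574 ≈ 39.674*I)
j + (-1978 - 1*(-1642)) = I*√1574 + (-1978 - 1*(-1642)) = I*√1574 + (-1978 + 1642) = I*√1574 - 336 = -336 + I*√1574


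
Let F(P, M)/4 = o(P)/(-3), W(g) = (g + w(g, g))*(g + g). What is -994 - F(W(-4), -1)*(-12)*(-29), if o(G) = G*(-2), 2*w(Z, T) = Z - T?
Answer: -30690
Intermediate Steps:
w(Z, T) = Z/2 - T/2 (w(Z, T) = (Z - T)/2 = Z/2 - T/2)
o(G) = -2*G
W(g) = 2*g² (W(g) = (g + (g/2 - g/2))*(g + g) = (g + 0)*(2*g) = g*(2*g) = 2*g²)
F(P, M) = 8*P/3 (F(P, M) = 4*(-2*P/(-3)) = 4*(-2*P*(-⅓)) = 4*(2*P/3) = 8*P/3)
-994 - F(W(-4), -1)*(-12)*(-29) = -994 - (8*(2*(-4)²)/3)*(-12)*(-29) = -994 - (8*(2*16)/3)*(-12)*(-29) = -994 - ((8/3)*32)*(-12)*(-29) = -994 - (256/3)*(-12)*(-29) = -994 - (-1024)*(-29) = -994 - 1*29696 = -994 - 29696 = -30690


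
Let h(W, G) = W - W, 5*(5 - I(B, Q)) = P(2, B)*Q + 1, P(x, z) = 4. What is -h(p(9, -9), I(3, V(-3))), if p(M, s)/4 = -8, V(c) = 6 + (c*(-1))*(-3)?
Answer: 0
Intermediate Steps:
V(c) = 6 + 3*c (V(c) = 6 - c*(-3) = 6 + 3*c)
p(M, s) = -32 (p(M, s) = 4*(-8) = -32)
I(B, Q) = 24/5 - 4*Q/5 (I(B, Q) = 5 - (4*Q + 1)/5 = 5 - (1 + 4*Q)/5 = 5 + (-⅕ - 4*Q/5) = 24/5 - 4*Q/5)
h(W, G) = 0
-h(p(9, -9), I(3, V(-3))) = -1*0 = 0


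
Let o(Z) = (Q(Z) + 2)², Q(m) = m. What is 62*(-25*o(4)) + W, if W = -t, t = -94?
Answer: -55706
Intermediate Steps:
o(Z) = (2 + Z)² (o(Z) = (Z + 2)² = (2 + Z)²)
W = 94 (W = -1*(-94) = 94)
62*(-25*o(4)) + W = 62*(-25*(2 + 4)²) + 94 = 62*(-25*6²) + 94 = 62*(-25*36) + 94 = 62*(-900) + 94 = -55800 + 94 = -55706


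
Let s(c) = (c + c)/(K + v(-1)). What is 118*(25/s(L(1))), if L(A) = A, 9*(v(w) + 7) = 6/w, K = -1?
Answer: -38350/3 ≈ -12783.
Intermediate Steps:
v(w) = -7 + 2/(3*w) (v(w) = -7 + (6/w)/9 = -7 + 2/(3*w))
s(c) = -3*c/13 (s(c) = (c + c)/(-1 + (-7 + (⅔)/(-1))) = (2*c)/(-1 + (-7 + (⅔)*(-1))) = (2*c)/(-1 + (-7 - ⅔)) = (2*c)/(-1 - 23/3) = (2*c)/(-26/3) = (2*c)*(-3/26) = -3*c/13)
118*(25/s(L(1))) = 118*(25/((-3/13*1))) = 118*(25/(-3/13)) = 118*(25*(-13/3)) = 118*(-325/3) = -38350/3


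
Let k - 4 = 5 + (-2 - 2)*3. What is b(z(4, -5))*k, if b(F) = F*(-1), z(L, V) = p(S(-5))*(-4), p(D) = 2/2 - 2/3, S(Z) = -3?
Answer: -4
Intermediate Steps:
p(D) = 1/3 (p(D) = 2*(1/2) - 2*1/3 = 1 - 2/3 = 1/3)
z(L, V) = -4/3 (z(L, V) = (1/3)*(-4) = -4/3)
b(F) = -F
k = -3 (k = 4 + (5 + (-2 - 2)*3) = 4 + (5 - 4*3) = 4 + (5 - 12) = 4 - 7 = -3)
b(z(4, -5))*k = -1*(-4/3)*(-3) = (4/3)*(-3) = -4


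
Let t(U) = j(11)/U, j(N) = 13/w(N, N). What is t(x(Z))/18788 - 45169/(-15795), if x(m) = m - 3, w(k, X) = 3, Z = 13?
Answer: 1697284033/593512920 ≈ 2.8597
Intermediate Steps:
j(N) = 13/3
x(m) = -3 + m
t(U) = 13/(3*U)
t(x(Z))/18788 - 45169/(-15795) = (13/(3*(-3 + 13)))/18788 - 45169/(-15795) = ((13/3)/10)*(1/18788) - 45169*(-1/15795) = ((13/3)*(⅒))*(1/18788) + 45169/15795 = (13/30)*(1/18788) + 45169/15795 = 13/563640 + 45169/15795 = 1697284033/593512920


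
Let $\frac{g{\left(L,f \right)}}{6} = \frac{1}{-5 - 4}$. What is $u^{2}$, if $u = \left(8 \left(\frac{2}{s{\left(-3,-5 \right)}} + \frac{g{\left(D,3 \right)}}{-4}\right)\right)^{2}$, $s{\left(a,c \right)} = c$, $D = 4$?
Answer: $\frac{614656}{50625} \approx 12.141$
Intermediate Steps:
$g{\left(L,f \right)} = - \frac{2}{3}$ ($g{\left(L,f \right)} = \frac{6}{-5 - 4} = \frac{6}{-9} = 6 \left(- \frac{1}{9}\right) = - \frac{2}{3}$)
$u = \frac{784}{225}$ ($u = \left(8 \left(\frac{2}{-5} - \frac{2}{3 \left(-4\right)}\right)\right)^{2} = \left(8 \left(2 \left(- \frac{1}{5}\right) - - \frac{1}{6}\right)\right)^{2} = \left(8 \left(- \frac{2}{5} + \frac{1}{6}\right)\right)^{2} = \left(8 \left(- \frac{7}{30}\right)\right)^{2} = \left(- \frac{28}{15}\right)^{2} = \frac{784}{225} \approx 3.4844$)
$u^{2} = \left(\frac{784}{225}\right)^{2} = \frac{614656}{50625}$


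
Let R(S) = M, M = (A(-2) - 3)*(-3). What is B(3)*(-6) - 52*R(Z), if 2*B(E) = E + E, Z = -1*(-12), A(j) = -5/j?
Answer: -96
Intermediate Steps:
Z = 12
B(E) = E (B(E) = (E + E)/2 = (2*E)/2 = E)
M = 3/2 (M = (-5/(-2) - 3)*(-3) = (-5*(-½) - 3)*(-3) = (5/2 - 3)*(-3) = -½*(-3) = 3/2 ≈ 1.5000)
R(S) = 3/2
B(3)*(-6) - 52*R(Z) = 3*(-6) - 52*3/2 = -18 - 78 = -96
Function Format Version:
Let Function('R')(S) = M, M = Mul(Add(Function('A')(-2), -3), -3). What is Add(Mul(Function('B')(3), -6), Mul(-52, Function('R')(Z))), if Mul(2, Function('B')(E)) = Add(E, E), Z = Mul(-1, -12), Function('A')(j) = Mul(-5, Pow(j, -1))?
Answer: -96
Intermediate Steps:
Z = 12
Function('B')(E) = E (Function('B')(E) = Mul(Rational(1, 2), Add(E, E)) = Mul(Rational(1, 2), Mul(2, E)) = E)
M = Rational(3, 2) (M = Mul(Add(Mul(-5, Pow(-2, -1)), -3), -3) = Mul(Add(Mul(-5, Rational(-1, 2)), -3), -3) = Mul(Add(Rational(5, 2), -3), -3) = Mul(Rational(-1, 2), -3) = Rational(3, 2) ≈ 1.5000)
Function('R')(S) = Rational(3, 2)
Add(Mul(Function('B')(3), -6), Mul(-52, Function('R')(Z))) = Add(Mul(3, -6), Mul(-52, Rational(3, 2))) = Add(-18, -78) = -96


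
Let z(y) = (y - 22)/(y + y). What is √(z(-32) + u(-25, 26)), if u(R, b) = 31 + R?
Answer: √438/8 ≈ 2.6161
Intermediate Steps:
z(y) = (-22 + y)/(2*y) (z(y) = (-22 + y)/((2*y)) = (-22 + y)*(1/(2*y)) = (-22 + y)/(2*y))
√(z(-32) + u(-25, 26)) = √((½)*(-22 - 32)/(-32) + (31 - 25)) = √((½)*(-1/32)*(-54) + 6) = √(27/32 + 6) = √(219/32) = √438/8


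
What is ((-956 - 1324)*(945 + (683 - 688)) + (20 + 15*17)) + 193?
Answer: -2142732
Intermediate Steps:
((-956 - 1324)*(945 + (683 - 688)) + (20 + 15*17)) + 193 = (-2280*(945 - 5) + (20 + 255)) + 193 = (-2280*940 + 275) + 193 = (-2143200 + 275) + 193 = -2142925 + 193 = -2142732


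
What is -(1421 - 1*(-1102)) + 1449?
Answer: -1074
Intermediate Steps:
-(1421 - 1*(-1102)) + 1449 = -(1421 + 1102) + 1449 = -1*2523 + 1449 = -2523 + 1449 = -1074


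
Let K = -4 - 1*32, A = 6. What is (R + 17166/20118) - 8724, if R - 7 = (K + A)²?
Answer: -26207540/3353 ≈ -7816.1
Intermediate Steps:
K = -36 (K = -4 - 32 = -36)
R = 907 (R = 7 + (-36 + 6)² = 7 + (-30)² = 7 + 900 = 907)
(R + 17166/20118) - 8724 = (907 + 17166/20118) - 8724 = (907 + 17166*(1/20118)) - 8724 = (907 + 2861/3353) - 8724 = 3044032/3353 - 8724 = -26207540/3353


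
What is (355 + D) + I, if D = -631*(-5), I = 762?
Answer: 4272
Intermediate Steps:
D = 3155
(355 + D) + I = (355 + 3155) + 762 = 3510 + 762 = 4272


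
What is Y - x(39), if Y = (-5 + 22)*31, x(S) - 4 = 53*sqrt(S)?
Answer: 523 - 53*sqrt(39) ≈ 192.02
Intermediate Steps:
x(S) = 4 + 53*sqrt(S)
Y = 527 (Y = 17*31 = 527)
Y - x(39) = 527 - (4 + 53*sqrt(39)) = 527 + (-4 - 53*sqrt(39)) = 523 - 53*sqrt(39)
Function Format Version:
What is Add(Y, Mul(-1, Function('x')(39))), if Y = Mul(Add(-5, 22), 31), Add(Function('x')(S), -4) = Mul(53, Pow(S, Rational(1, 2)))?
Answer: Add(523, Mul(-53, Pow(39, Rational(1, 2)))) ≈ 192.02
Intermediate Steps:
Function('x')(S) = Add(4, Mul(53, Pow(S, Rational(1, 2))))
Y = 527 (Y = Mul(17, 31) = 527)
Add(Y, Mul(-1, Function('x')(39))) = Add(527, Mul(-1, Add(4, Mul(53, Pow(39, Rational(1, 2)))))) = Add(527, Add(-4, Mul(-53, Pow(39, Rational(1, 2))))) = Add(523, Mul(-53, Pow(39, Rational(1, 2))))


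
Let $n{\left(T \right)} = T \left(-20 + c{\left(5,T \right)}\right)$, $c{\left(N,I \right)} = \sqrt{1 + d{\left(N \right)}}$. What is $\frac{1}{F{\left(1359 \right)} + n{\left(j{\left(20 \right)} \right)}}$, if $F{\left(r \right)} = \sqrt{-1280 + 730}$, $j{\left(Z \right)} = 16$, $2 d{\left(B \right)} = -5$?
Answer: $\frac{1}{-320 + 5 i \sqrt{22} + 8 i \sqrt{6}} \approx -0.0030695 - 0.00041292 i$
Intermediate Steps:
$d{\left(B \right)} = - \frac{5}{2}$ ($d{\left(B \right)} = \frac{1}{2} \left(-5\right) = - \frac{5}{2}$)
$c{\left(N,I \right)} = \frac{i \sqrt{6}}{2}$ ($c{\left(N,I \right)} = \sqrt{1 - \frac{5}{2}} = \sqrt{- \frac{3}{2}} = \frac{i \sqrt{6}}{2}$)
$n{\left(T \right)} = T \left(-20 + \frac{i \sqrt{6}}{2}\right)$
$F{\left(r \right)} = 5 i \sqrt{22}$ ($F{\left(r \right)} = \sqrt{-550} = 5 i \sqrt{22}$)
$\frac{1}{F{\left(1359 \right)} + n{\left(j{\left(20 \right)} \right)}} = \frac{1}{5 i \sqrt{22} + \frac{1}{2} \cdot 16 \left(-40 + i \sqrt{6}\right)} = \frac{1}{5 i \sqrt{22} - \left(320 - 8 i \sqrt{6}\right)} = \frac{1}{-320 + 5 i \sqrt{22} + 8 i \sqrt{6}}$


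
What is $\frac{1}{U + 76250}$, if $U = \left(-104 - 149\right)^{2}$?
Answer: $\frac{1}{140259} \approx 7.1297 \cdot 10^{-6}$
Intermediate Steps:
$U = 64009$ ($U = \left(-253\right)^{2} = 64009$)
$\frac{1}{U + 76250} = \frac{1}{64009 + 76250} = \frac{1}{140259}$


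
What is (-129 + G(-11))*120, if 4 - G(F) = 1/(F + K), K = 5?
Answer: -14980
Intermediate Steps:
G(F) = 4 - 1/(5 + F) (G(F) = 4 - 1/(F + 5) = 4 - 1/(5 + F))
(-129 + G(-11))*120 = (-129 + (19 + 4*(-11))/(5 - 11))*120 = (-129 + (19 - 44)/(-6))*120 = (-129 - ⅙*(-25))*120 = (-129 + 25/6)*120 = -749/6*120 = -14980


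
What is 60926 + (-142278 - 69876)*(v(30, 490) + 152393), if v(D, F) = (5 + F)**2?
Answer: -84313757446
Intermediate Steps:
60926 + (-142278 - 69876)*(v(30, 490) + 152393) = 60926 + (-142278 - 69876)*((5 + 490)**2 + 152393) = 60926 - 212154*(495**2 + 152393) = 60926 - 212154*(245025 + 152393) = 60926 - 212154*397418 = 60926 - 84313818372 = -84313757446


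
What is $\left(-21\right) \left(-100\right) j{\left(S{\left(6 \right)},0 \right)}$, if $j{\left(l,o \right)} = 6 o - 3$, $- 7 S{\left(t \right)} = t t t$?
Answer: $-6300$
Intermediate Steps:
$S{\left(t \right)} = - \frac{t^{3}}{7}$ ($S{\left(t \right)} = - \frac{t t t}{7} = - \frac{t^{2} t}{7} = - \frac{t^{3}}{7}$)
$j{\left(l,o \right)} = -3 + 6 o$
$\left(-21\right) \left(-100\right) j{\left(S{\left(6 \right)},0 \right)} = \left(-21\right) \left(-100\right) \left(-3 + 6 \cdot 0\right) = 2100 \left(-3 + 0\right) = 2100 \left(-3\right) = -6300$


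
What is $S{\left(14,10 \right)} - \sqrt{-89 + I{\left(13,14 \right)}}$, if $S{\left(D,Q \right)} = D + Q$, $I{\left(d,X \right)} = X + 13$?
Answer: $24 - i \sqrt{62} \approx 24.0 - 7.874 i$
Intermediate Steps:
$I{\left(d,X \right)} = 13 + X$
$S{\left(14,10 \right)} - \sqrt{-89 + I{\left(13,14 \right)}} = \left(14 + 10\right) - \sqrt{-89 + \left(13 + 14\right)} = 24 - \sqrt{-89 + 27} = 24 - \sqrt{-62} = 24 - i \sqrt{62}$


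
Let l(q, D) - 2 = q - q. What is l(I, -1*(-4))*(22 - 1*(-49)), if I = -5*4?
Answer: 142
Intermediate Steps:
I = -20
l(q, D) = 2 (l(q, D) = 2 + (q - q) = 2 + 0 = 2)
l(I, -1*(-4))*(22 - 1*(-49)) = 2*(22 - 1*(-49)) = 2*(22 + 49) = 2*71 = 142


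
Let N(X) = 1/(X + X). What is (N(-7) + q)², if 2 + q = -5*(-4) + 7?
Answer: 121801/196 ≈ 621.43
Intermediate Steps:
q = 25 (q = -2 + (-5*(-4) + 7) = -2 + (20 + 7) = -2 + 27 = 25)
N(X) = 1/(2*X)
(N(-7) + q)² = ((½)/(-7) + 25)² = ((½)*(-⅐) + 25)² = (-1/14 + 25)² = (349/14)² = 121801/196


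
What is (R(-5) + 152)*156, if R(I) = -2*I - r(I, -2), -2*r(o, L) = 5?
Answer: 25662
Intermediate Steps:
r(o, L) = -5/2 (r(o, L) = -1/2*5 = -5/2)
R(I) = 5/2 - 2*I (R(I) = -2*I - 1*(-5/2) = -2*I + 5/2 = 5/2 - 2*I)
(R(-5) + 152)*156 = ((5/2 - 2*(-5)) + 152)*156 = ((5/2 + 10) + 152)*156 = (25/2 + 152)*156 = (329/2)*156 = 25662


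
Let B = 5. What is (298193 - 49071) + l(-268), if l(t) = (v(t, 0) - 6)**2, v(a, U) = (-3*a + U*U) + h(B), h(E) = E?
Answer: 893931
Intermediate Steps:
v(a, U) = 5 + U**2 - 3*a (v(a, U) = (-3*a + U*U) + 5 = (-3*a + U**2) + 5 = (U**2 - 3*a) + 5 = 5 + U**2 - 3*a)
l(t) = (-1 - 3*t)**2 (l(t) = ((5 + 0**2 - 3*t) - 6)**2 = ((5 + 0 - 3*t) - 6)**2 = ((5 - 3*t) - 6)**2 = (-1 - 3*t)**2)
(298193 - 49071) + l(-268) = (298193 - 49071) + (1 + 3*(-268))**2 = 249122 + (1 - 804)**2 = 249122 + (-803)**2 = 249122 + 644809 = 893931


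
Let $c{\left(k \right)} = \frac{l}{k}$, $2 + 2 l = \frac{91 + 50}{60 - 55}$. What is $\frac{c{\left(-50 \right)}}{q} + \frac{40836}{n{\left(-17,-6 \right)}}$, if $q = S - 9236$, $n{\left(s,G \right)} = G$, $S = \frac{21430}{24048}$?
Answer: $- \frac{94469788467964}{13880368625} \approx -6806.0$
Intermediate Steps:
$l = \frac{131}{10}$ ($l = -1 + \frac{\left(91 + 50\right) \frac{1}{60 - 55}}{2} = -1 + \frac{141 \cdot \frac{1}{5}}{2} = -1 + \frac{1}{2} \cdot \frac{141}{5} = -1 + \frac{141}{10} = \frac{131}{10} \approx 13.1$)
$S = \frac{10715}{12024}$ ($S = 21430 \cdot \frac{1}{24048} = \frac{10715}{12024} \approx 0.89113$)
$c{\left(k \right)} = \frac{131}{10 k}$
$q = - \frac{111042949}{12024}$ ($q = \frac{10715}{12024} - 9236 = - \frac{111042949}{12024} \approx -9235.1$)
$\frac{c{\left(-50 \right)}}{q} + \frac{40836}{n{\left(-17,-6 \right)}} = \frac{\frac{131}{10} \frac{1}{-50}}{- \frac{111042949}{12024}} + \frac{40836}{-6} = \frac{131}{10} \left(- \frac{1}{50}\right) \left(- \frac{12024}{111042949}\right) + 40836 \left(- \frac{1}{6}\right) = \left(- \frac{131}{500}\right) \left(- \frac{12024}{111042949}\right) - 6806 = \frac{393786}{13880368625} - 6806 = - \frac{94469788467964}{13880368625}$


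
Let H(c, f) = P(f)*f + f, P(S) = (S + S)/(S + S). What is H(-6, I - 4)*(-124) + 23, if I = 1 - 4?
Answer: 1759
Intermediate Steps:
I = -3
P(S) = 1 (P(S) = (2*S)/((2*S)) = (2*S)*(1/(2*S)) = 1)
H(c, f) = 2*f (H(c, f) = 1*f + f = f + f = 2*f)
H(-6, I - 4)*(-124) + 23 = (2*(-3 - 4))*(-124) + 23 = (2*(-7))*(-124) + 23 = -14*(-124) + 23 = 1736 + 23 = 1759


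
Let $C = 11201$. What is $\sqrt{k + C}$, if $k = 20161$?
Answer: $\sqrt{31362} \approx 177.09$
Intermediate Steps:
$\sqrt{k + C} = \sqrt{20161 + 11201} = \sqrt{31362}$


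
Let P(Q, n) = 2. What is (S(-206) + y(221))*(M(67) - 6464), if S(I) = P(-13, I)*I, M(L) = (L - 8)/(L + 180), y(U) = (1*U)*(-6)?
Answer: 2774802162/247 ≈ 1.1234e+7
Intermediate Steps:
y(U) = -6*U (y(U) = U*(-6) = -6*U)
M(L) = (-8 + L)/(180 + L)
S(I) = 2*I
(S(-206) + y(221))*(M(67) - 6464) = (2*(-206) - 6*221)*((-8 + 67)/(180 + 67) - 6464) = (-412 - 1326)*(59/247 - 6464) = -1738*((1/247)*59 - 6464) = -1738*(59/247 - 6464) = -1738*(-1596549/247) = 2774802162/247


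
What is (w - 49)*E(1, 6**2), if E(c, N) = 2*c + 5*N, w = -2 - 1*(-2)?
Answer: -8918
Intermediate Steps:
w = 0 (w = -2 + 2 = 0)
(w - 49)*E(1, 6**2) = (0 - 49)*(2*1 + 5*6**2) = -49*(2 + 5*36) = -49*(2 + 180) = -49*182 = -8918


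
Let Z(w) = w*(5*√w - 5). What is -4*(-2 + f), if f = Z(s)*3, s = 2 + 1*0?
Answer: 128 - 120*√2 ≈ -41.706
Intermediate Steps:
s = 2 (s = 2 + 0 = 2)
Z(w) = w*(-5 + 5*√w)
f = -30 + 30*√2 (f = (-5*2 + 5*2^(3/2))*3 = (-10 + 5*(2*√2))*3 = (-10 + 10*√2)*3 = -30 + 30*√2 ≈ 12.426)
-4*(-2 + f) = -4*(-2 + (-30 + 30*√2)) = -4*(-32 + 30*√2) = 128 - 120*√2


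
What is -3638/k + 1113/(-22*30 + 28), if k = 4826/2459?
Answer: -2829571741/1525016 ≈ -1855.4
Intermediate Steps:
k = 4826/2459 (k = 4826*(1/2459) = 4826/2459 ≈ 1.9626)
-3638/k + 1113/(-22*30 + 28) = -3638/4826/2459 + 1113/(-22*30 + 28) = -3638*2459/4826 + 1113/(-660 + 28) = -4472921/2413 + 1113/(-632) = -4472921/2413 + 1113*(-1/632) = -4472921/2413 - 1113/632 = -2829571741/1525016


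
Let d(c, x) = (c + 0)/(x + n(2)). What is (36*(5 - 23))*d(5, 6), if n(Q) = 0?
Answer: -540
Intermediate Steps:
d(c, x) = c/x (d(c, x) = (c + 0)/(x + 0) = c/x)
(36*(5 - 23))*d(5, 6) = (36*(5 - 23))*(5/6) = (36*(-18))*(5*(⅙)) = -648*⅚ = -540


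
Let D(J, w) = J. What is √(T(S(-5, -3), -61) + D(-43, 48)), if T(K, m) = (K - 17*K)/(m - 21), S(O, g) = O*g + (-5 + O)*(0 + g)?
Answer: I*√57523/41 ≈ 5.8497*I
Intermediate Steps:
S(O, g) = O*g + g*(-5 + O) (S(O, g) = O*g + (-5 + O)*g = O*g + g*(-5 + O))
T(K, m) = -16*K/(-21 + m) (T(K, m) = (-16*K)/(-21 + m) = -16*K/(-21 + m))
√(T(S(-5, -3), -61) + D(-43, 48)) = √(-16*(-3*(-5 + 2*(-5)))/(-21 - 61) - 43) = √(-16*(-3*(-5 - 10))/(-82) - 43) = √(-16*(-3*(-15))*(-1/82) - 43) = √(-16*45*(-1/82) - 43) = √(360/41 - 43) = √(-1403/41) = I*√57523/41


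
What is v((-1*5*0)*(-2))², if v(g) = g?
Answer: 0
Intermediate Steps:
v((-1*5*0)*(-2))² = ((-1*5*0)*(-2))² = (-5*0*(-2))² = (0*(-2))² = 0² = 0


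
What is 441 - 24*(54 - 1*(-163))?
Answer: -4767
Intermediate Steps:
441 - 24*(54 - 1*(-163)) = 441 - 24*(54 + 163) = 441 - 24*217 = 441 - 5208 = -4767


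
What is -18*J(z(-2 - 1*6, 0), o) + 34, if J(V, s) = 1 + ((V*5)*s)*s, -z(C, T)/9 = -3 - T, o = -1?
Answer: -2414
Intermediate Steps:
z(C, T) = 27 + 9*T (z(C, T) = -9*(-3 - T) = 27 + 9*T)
J(V, s) = 1 + 5*V*s**2 (J(V, s) = 1 + ((5*V)*s)*s = 1 + (5*V*s)*s = 1 + 5*V*s**2)
-18*J(z(-2 - 1*6, 0), o) + 34 = -18*(1 + 5*(27 + 9*0)*(-1)**2) + 34 = -18*(1 + 5*(27 + 0)*1) + 34 = -18*(1 + 5*27*1) + 34 = -18*(1 + 135) + 34 = -18*136 + 34 = -2448 + 34 = -2414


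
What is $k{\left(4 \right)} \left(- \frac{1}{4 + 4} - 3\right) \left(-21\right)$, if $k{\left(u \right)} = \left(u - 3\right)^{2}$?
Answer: $\frac{525}{8} \approx 65.625$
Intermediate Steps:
$k{\left(u \right)} = \left(-3 + u\right)^{2}$
$k{\left(4 \right)} \left(- \frac{1}{4 + 4} - 3\right) \left(-21\right) = \left(-3 + 4\right)^{2} \left(- \frac{1}{4 + 4} - 3\right) \left(-21\right) = 1^{2} \left(- \frac{1}{8} - 3\right) \left(-21\right) = 1 \left(\left(-1\right) \frac{1}{8} - 3\right) \left(-21\right) = 1 \left(- \frac{1}{8} - 3\right) \left(-21\right) = 1 \left(- \frac{25}{8}\right) \left(-21\right) = \left(- \frac{25}{8}\right) \left(-21\right) = \frac{525}{8}$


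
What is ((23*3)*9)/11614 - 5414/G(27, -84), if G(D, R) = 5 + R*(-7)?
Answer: -62509943/6887102 ≈ -9.0764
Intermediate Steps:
G(D, R) = 5 - 7*R
((23*3)*9)/11614 - 5414/G(27, -84) = ((23*3)*9)/11614 - 5414/(5 - 7*(-84)) = (69*9)*(1/11614) - 5414/(5 + 588) = 621*(1/11614) - 5414/593 = 621/11614 - 5414*1/593 = 621/11614 - 5414/593 = -62509943/6887102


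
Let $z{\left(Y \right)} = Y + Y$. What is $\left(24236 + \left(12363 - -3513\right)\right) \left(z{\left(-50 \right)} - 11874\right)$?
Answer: $-480301088$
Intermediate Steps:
$z{\left(Y \right)} = 2 Y$
$\left(24236 + \left(12363 - -3513\right)\right) \left(z{\left(-50 \right)} - 11874\right) = \left(24236 + \left(12363 - -3513\right)\right) \left(2 \left(-50\right) - 11874\right) = \left(24236 + \left(12363 + 3513\right)\right) \left(-100 - 11874\right) = \left(24236 + 15876\right) \left(-11974\right) = 40112 \left(-11974\right) = -480301088$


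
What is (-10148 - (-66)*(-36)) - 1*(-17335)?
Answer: 4811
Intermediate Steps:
(-10148 - (-66)*(-36)) - 1*(-17335) = (-10148 - 1*2376) + 17335 = (-10148 - 2376) + 17335 = -12524 + 17335 = 4811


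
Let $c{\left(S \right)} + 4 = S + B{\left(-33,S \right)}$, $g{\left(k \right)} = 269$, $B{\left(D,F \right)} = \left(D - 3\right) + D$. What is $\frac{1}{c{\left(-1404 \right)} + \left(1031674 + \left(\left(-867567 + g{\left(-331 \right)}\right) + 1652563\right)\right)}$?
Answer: $\frac{1}{1815462} \approx 5.5082 \cdot 10^{-7}$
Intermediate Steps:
$B{\left(D,F \right)} = -3 + 2 D$ ($B{\left(D,F \right)} = \left(-3 + D\right) + D = -3 + 2 D$)
$c{\left(S \right)} = -73 + S$ ($c{\left(S \right)} = -4 + \left(S + \left(-3 + 2 \left(-33\right)\right)\right) = -4 + \left(S - 69\right) = -4 + \left(-69 + S\right) = -73 + S$)
$\frac{1}{c{\left(-1404 \right)} + \left(1031674 + \left(\left(-867567 + g{\left(-331 \right)}\right) + 1652563\right)\right)} = \frac{1}{\left(-73 - 1404\right) + \left(1031674 + \left(\left(-867567 + 269\right) + 1652563\right)\right)} = \frac{1}{-1477 + \left(1031674 + \left(-867298 + 1652563\right)\right)} = \frac{1}{-1477 + \left(1031674 + 785265\right)} = \frac{1}{-1477 + 1816939} = \frac{1}{1815462}$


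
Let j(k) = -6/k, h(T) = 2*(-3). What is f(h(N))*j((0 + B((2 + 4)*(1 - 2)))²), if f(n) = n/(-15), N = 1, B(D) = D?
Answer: -1/15 ≈ -0.066667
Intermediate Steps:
h(T) = -6
f(n) = -n/15 (f(n) = n*(-1/15) = -n/15)
f(h(N))*j((0 + B((2 + 4)*(1 - 2)))²) = (-1/15*(-6))*(-6/(0 + (2 + 4)*(1 - 2))²) = 2*(-6/(0 + 6*(-1))²)/5 = 2*(-6/(0 - 6)²)/5 = 2*(-6/((-6)²))/5 = 2*(-6/36)/5 = 2*(-6*1/36)/5 = (⅖)*(-⅙) = -1/15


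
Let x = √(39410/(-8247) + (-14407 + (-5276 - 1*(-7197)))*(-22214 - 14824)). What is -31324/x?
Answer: -15662*√31453055595177942/1906939226093 ≈ -1.4566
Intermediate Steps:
x = √31453055595177942/8247 (x = √(39410*(-1/8247) + (-14407 + (-5276 + 7197))*(-37038)) = √(-39410/8247 + (-14407 + 1921)*(-37038)) = √(-39410/8247 - 12486*(-37038)) = √(-39410/8247 + 462456468) = √(3813878452186/8247) = √31453055595177942/8247 ≈ 21505.)
-31324/x = -31324*√31453055595177942/3813878452186 = -15662*√31453055595177942/1906939226093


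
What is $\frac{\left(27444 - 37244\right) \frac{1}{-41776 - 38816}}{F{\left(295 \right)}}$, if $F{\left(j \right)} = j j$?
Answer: $\frac{49}{35067594} \approx 1.3973 \cdot 10^{-6}$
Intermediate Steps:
$F{\left(j \right)} = j^{2}$
$\frac{\left(27444 - 37244\right) \frac{1}{-41776 - 38816}}{F{\left(295 \right)}} = \frac{\left(27444 - 37244\right) \frac{1}{-41776 - 38816}}{295^{2}} = \frac{\left(-9800\right) \frac{1}{-80592}}{87025} = \left(-9800\right) \left(- \frac{1}{80592}\right) \frac{1}{87025} = \frac{1225}{10074} \cdot \frac{1}{87025} = \frac{49}{35067594}$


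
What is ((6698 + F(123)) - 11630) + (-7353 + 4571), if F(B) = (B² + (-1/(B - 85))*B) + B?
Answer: 286321/38 ≈ 7534.8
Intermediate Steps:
F(B) = B + B² - B/(-85 + B) (F(B) = (B² + (-1/(-85 + B))*B) + B = (B² - B/(-85 + B)) + B = B + B² - B/(-85 + B))
((6698 + F(123)) - 11630) + (-7353 + 4571) = ((6698 + 123*(-86 + 123² - 84*123)/(-85 + 123)) - 11630) + (-7353 + 4571) = ((6698 + 123*(-86 + 15129 - 10332)/38) - 11630) - 2782 = ((6698 + 123*(1/38)*4711) - 11630) - 2782 = ((6698 + 579453/38) - 11630) - 2782 = (833977/38 - 11630) - 2782 = 392037/38 - 2782 = 286321/38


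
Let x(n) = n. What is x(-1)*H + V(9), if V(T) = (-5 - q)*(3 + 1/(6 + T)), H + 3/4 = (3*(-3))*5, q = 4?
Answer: 363/20 ≈ 18.150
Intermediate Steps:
H = -183/4 (H = -¾ + (3*(-3))*5 = -¾ - 9*5 = -¾ - 45 = -183/4 ≈ -45.750)
V(T) = -27 - 9/(6 + T) (V(T) = (-5 - 1*4)*(3 + 1/(6 + T)) = (-5 - 4)*(3 + 1/(6 + T)) = -9*(3 + 1/(6 + T)) = -27 - 9/(6 + T))
x(-1)*H + V(9) = -1*(-183/4) + 9*(-19 - 3*9)/(6 + 9) = 183/4 + 9*(-19 - 27)/15 = 183/4 + 9*(1/15)*(-46) = 183/4 - 138/5 = 363/20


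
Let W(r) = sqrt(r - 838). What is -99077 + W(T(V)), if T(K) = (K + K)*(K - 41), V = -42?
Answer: -99077 + sqrt(6134) ≈ -98999.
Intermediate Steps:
T(K) = 2*K*(-41 + K) (T(K) = (2*K)*(-41 + K) = 2*K*(-41 + K))
W(r) = sqrt(-838 + r)
-99077 + W(T(V)) = -99077 + sqrt(-838 + 2*(-42)*(-41 - 42)) = -99077 + sqrt(-838 + 2*(-42)*(-83)) = -99077 + sqrt(-838 + 6972) = -99077 + sqrt(6134)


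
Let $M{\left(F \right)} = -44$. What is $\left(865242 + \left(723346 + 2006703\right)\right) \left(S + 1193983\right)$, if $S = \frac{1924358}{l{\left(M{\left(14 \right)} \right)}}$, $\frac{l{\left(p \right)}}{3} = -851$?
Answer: $\frac{476190703210397}{111} \approx 4.29 \cdot 10^{12}$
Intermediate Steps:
$l{\left(p \right)} = -2553$ ($l{\left(p \right)} = 3 \left(-851\right) = -2553$)
$S = - \frac{1924358}{2553}$ ($S = \frac{1924358}{-2553} = 1924358 \left(- \frac{1}{2553}\right) = - \frac{1924358}{2553} \approx -753.76$)
$\left(865242 + \left(723346 + 2006703\right)\right) \left(S + 1193983\right) = \left(865242 + \left(723346 + 2006703\right)\right) \left(- \frac{1924358}{2553} + 1193983\right) = \left(865242 + 2730049\right) \frac{3046314241}{2553} = 3595291 \cdot \frac{3046314241}{2553} = \frac{476190703210397}{111}$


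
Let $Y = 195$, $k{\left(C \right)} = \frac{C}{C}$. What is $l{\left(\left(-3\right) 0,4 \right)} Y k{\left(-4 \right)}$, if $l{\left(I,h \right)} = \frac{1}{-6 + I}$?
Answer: $- \frac{65}{2} \approx -32.5$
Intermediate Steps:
$k{\left(C \right)} = 1$
$l{\left(\left(-3\right) 0,4 \right)} Y k{\left(-4 \right)} = \frac{1}{-6 - 0} \cdot 195 \cdot 1 = \frac{1}{-6 + 0} \cdot 195 \cdot 1 = \frac{1}{-6} \cdot 195 \cdot 1 = \left(- \frac{1}{6}\right) 195 \cdot 1 = \left(- \frac{65}{2}\right) 1 = - \frac{65}{2}$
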